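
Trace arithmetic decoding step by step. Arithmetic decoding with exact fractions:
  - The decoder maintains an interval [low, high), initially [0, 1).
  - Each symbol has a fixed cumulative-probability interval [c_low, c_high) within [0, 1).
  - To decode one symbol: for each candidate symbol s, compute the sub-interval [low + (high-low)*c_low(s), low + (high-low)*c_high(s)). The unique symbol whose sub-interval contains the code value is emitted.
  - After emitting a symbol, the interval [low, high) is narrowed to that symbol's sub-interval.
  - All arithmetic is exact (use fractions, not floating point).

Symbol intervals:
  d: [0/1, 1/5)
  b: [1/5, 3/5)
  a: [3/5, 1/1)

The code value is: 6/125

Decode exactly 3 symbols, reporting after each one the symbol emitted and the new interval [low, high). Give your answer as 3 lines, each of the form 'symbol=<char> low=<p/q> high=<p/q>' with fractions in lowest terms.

Answer: symbol=d low=0/1 high=1/5
symbol=b low=1/25 high=3/25
symbol=d low=1/25 high=7/125

Derivation:
Step 1: interval [0/1, 1/1), width = 1/1 - 0/1 = 1/1
  'd': [0/1 + 1/1*0/1, 0/1 + 1/1*1/5) = [0/1, 1/5) <- contains code 6/125
  'b': [0/1 + 1/1*1/5, 0/1 + 1/1*3/5) = [1/5, 3/5)
  'a': [0/1 + 1/1*3/5, 0/1 + 1/1*1/1) = [3/5, 1/1)
  emit 'd', narrow to [0/1, 1/5)
Step 2: interval [0/1, 1/5), width = 1/5 - 0/1 = 1/5
  'd': [0/1 + 1/5*0/1, 0/1 + 1/5*1/5) = [0/1, 1/25)
  'b': [0/1 + 1/5*1/5, 0/1 + 1/5*3/5) = [1/25, 3/25) <- contains code 6/125
  'a': [0/1 + 1/5*3/5, 0/1 + 1/5*1/1) = [3/25, 1/5)
  emit 'b', narrow to [1/25, 3/25)
Step 3: interval [1/25, 3/25), width = 3/25 - 1/25 = 2/25
  'd': [1/25 + 2/25*0/1, 1/25 + 2/25*1/5) = [1/25, 7/125) <- contains code 6/125
  'b': [1/25 + 2/25*1/5, 1/25 + 2/25*3/5) = [7/125, 11/125)
  'a': [1/25 + 2/25*3/5, 1/25 + 2/25*1/1) = [11/125, 3/25)
  emit 'd', narrow to [1/25, 7/125)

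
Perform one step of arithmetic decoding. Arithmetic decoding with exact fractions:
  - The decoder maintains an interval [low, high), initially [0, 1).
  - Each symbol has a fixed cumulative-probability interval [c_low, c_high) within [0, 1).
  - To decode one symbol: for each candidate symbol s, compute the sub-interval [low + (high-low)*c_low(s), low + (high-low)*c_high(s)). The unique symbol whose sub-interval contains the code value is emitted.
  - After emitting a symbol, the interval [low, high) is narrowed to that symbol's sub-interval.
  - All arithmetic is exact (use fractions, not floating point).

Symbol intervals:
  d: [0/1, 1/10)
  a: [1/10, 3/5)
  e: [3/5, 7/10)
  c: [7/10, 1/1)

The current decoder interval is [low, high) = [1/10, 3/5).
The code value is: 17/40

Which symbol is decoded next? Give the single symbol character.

Interval width = high − low = 3/5 − 1/10 = 1/2
Scaled code = (code − low) / width = (17/40 − 1/10) / 1/2 = 13/20
  d: [0/1, 1/10) 
  a: [1/10, 3/5) 
  e: [3/5, 7/10) ← scaled code falls here ✓
  c: [7/10, 1/1) 

Answer: e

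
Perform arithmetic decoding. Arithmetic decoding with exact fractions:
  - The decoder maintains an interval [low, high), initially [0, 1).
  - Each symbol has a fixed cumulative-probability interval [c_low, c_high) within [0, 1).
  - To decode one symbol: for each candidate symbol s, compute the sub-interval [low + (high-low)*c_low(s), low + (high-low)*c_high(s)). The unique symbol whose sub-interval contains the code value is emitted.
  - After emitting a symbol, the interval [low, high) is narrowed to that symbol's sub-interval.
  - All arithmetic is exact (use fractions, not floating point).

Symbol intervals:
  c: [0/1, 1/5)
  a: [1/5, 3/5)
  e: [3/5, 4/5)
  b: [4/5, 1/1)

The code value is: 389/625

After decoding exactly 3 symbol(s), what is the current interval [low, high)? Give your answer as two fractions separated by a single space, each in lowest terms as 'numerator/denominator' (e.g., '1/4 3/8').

Answer: 76/125 78/125

Derivation:
Step 1: interval [0/1, 1/1), width = 1/1 - 0/1 = 1/1
  'c': [0/1 + 1/1*0/1, 0/1 + 1/1*1/5) = [0/1, 1/5)
  'a': [0/1 + 1/1*1/5, 0/1 + 1/1*3/5) = [1/5, 3/5)
  'e': [0/1 + 1/1*3/5, 0/1 + 1/1*4/5) = [3/5, 4/5) <- contains code 389/625
  'b': [0/1 + 1/1*4/5, 0/1 + 1/1*1/1) = [4/5, 1/1)
  emit 'e', narrow to [3/5, 4/5)
Step 2: interval [3/5, 4/5), width = 4/5 - 3/5 = 1/5
  'c': [3/5 + 1/5*0/1, 3/5 + 1/5*1/5) = [3/5, 16/25) <- contains code 389/625
  'a': [3/5 + 1/5*1/5, 3/5 + 1/5*3/5) = [16/25, 18/25)
  'e': [3/5 + 1/5*3/5, 3/5 + 1/5*4/5) = [18/25, 19/25)
  'b': [3/5 + 1/5*4/5, 3/5 + 1/5*1/1) = [19/25, 4/5)
  emit 'c', narrow to [3/5, 16/25)
Step 3: interval [3/5, 16/25), width = 16/25 - 3/5 = 1/25
  'c': [3/5 + 1/25*0/1, 3/5 + 1/25*1/5) = [3/5, 76/125)
  'a': [3/5 + 1/25*1/5, 3/5 + 1/25*3/5) = [76/125, 78/125) <- contains code 389/625
  'e': [3/5 + 1/25*3/5, 3/5 + 1/25*4/5) = [78/125, 79/125)
  'b': [3/5 + 1/25*4/5, 3/5 + 1/25*1/1) = [79/125, 16/25)
  emit 'a', narrow to [76/125, 78/125)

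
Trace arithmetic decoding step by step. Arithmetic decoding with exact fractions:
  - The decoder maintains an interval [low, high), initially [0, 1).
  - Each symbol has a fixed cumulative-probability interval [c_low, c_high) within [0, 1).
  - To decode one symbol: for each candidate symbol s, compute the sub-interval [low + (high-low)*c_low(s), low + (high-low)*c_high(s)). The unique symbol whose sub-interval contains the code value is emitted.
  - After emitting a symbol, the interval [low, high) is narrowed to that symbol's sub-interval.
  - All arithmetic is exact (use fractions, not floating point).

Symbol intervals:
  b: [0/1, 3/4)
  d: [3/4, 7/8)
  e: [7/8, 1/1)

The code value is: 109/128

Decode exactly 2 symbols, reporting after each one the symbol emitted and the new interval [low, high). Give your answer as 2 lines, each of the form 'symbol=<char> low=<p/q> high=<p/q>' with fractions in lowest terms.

Answer: symbol=d low=3/4 high=7/8
symbol=d low=27/32 high=55/64

Derivation:
Step 1: interval [0/1, 1/1), width = 1/1 - 0/1 = 1/1
  'b': [0/1 + 1/1*0/1, 0/1 + 1/1*3/4) = [0/1, 3/4)
  'd': [0/1 + 1/1*3/4, 0/1 + 1/1*7/8) = [3/4, 7/8) <- contains code 109/128
  'e': [0/1 + 1/1*7/8, 0/1 + 1/1*1/1) = [7/8, 1/1)
  emit 'd', narrow to [3/4, 7/8)
Step 2: interval [3/4, 7/8), width = 7/8 - 3/4 = 1/8
  'b': [3/4 + 1/8*0/1, 3/4 + 1/8*3/4) = [3/4, 27/32)
  'd': [3/4 + 1/8*3/4, 3/4 + 1/8*7/8) = [27/32, 55/64) <- contains code 109/128
  'e': [3/4 + 1/8*7/8, 3/4 + 1/8*1/1) = [55/64, 7/8)
  emit 'd', narrow to [27/32, 55/64)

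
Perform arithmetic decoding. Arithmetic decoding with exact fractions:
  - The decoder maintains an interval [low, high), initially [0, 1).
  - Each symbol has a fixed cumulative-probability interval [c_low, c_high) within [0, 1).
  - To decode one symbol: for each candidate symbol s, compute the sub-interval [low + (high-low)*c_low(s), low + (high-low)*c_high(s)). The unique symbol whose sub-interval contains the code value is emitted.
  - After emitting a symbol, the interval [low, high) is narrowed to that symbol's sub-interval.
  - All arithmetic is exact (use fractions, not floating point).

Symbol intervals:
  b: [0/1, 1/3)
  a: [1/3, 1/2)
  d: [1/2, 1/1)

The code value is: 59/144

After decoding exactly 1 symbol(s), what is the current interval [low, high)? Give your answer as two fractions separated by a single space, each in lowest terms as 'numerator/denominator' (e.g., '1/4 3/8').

Step 1: interval [0/1, 1/1), width = 1/1 - 0/1 = 1/1
  'b': [0/1 + 1/1*0/1, 0/1 + 1/1*1/3) = [0/1, 1/3)
  'a': [0/1 + 1/1*1/3, 0/1 + 1/1*1/2) = [1/3, 1/2) <- contains code 59/144
  'd': [0/1 + 1/1*1/2, 0/1 + 1/1*1/1) = [1/2, 1/1)
  emit 'a', narrow to [1/3, 1/2)

Answer: 1/3 1/2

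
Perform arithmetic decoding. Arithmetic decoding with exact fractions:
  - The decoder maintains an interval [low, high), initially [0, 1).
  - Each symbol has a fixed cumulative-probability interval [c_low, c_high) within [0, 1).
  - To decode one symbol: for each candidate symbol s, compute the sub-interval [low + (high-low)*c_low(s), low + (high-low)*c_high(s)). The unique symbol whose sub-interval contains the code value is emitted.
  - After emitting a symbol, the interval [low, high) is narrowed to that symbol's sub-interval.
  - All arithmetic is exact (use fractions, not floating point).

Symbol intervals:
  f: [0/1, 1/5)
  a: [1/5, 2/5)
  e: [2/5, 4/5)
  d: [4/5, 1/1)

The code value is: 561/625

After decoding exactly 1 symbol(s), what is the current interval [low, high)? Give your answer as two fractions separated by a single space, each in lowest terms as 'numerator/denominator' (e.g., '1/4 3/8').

Step 1: interval [0/1, 1/1), width = 1/1 - 0/1 = 1/1
  'f': [0/1 + 1/1*0/1, 0/1 + 1/1*1/5) = [0/1, 1/5)
  'a': [0/1 + 1/1*1/5, 0/1 + 1/1*2/5) = [1/5, 2/5)
  'e': [0/1 + 1/1*2/5, 0/1 + 1/1*4/5) = [2/5, 4/5)
  'd': [0/1 + 1/1*4/5, 0/1 + 1/1*1/1) = [4/5, 1/1) <- contains code 561/625
  emit 'd', narrow to [4/5, 1/1)

Answer: 4/5 1/1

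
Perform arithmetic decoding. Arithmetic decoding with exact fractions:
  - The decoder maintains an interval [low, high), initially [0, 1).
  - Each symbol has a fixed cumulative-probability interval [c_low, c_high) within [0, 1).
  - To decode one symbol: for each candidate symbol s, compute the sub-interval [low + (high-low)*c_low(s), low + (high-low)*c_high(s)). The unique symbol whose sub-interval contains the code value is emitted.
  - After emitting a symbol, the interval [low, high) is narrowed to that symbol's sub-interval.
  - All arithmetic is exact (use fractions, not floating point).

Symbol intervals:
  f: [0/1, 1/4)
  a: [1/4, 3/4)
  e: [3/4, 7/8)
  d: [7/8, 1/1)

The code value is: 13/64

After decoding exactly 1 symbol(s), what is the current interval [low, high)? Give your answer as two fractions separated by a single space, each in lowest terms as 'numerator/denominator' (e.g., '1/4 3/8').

Step 1: interval [0/1, 1/1), width = 1/1 - 0/1 = 1/1
  'f': [0/1 + 1/1*0/1, 0/1 + 1/1*1/4) = [0/1, 1/4) <- contains code 13/64
  'a': [0/1 + 1/1*1/4, 0/1 + 1/1*3/4) = [1/4, 3/4)
  'e': [0/1 + 1/1*3/4, 0/1 + 1/1*7/8) = [3/4, 7/8)
  'd': [0/1 + 1/1*7/8, 0/1 + 1/1*1/1) = [7/8, 1/1)
  emit 'f', narrow to [0/1, 1/4)

Answer: 0/1 1/4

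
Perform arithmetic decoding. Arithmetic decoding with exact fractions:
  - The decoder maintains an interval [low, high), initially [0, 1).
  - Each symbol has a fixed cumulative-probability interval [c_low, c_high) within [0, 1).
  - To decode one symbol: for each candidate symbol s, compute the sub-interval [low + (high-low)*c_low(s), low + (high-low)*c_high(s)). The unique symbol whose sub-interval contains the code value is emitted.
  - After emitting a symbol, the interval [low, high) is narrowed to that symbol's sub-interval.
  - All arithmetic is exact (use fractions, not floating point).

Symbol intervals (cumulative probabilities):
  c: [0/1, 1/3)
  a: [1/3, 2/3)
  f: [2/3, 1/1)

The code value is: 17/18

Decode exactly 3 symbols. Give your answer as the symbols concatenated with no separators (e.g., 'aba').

Answer: ffa

Derivation:
Step 1: interval [0/1, 1/1), width = 1/1 - 0/1 = 1/1
  'c': [0/1 + 1/1*0/1, 0/1 + 1/1*1/3) = [0/1, 1/3)
  'a': [0/1 + 1/1*1/3, 0/1 + 1/1*2/3) = [1/3, 2/3)
  'f': [0/1 + 1/1*2/3, 0/1 + 1/1*1/1) = [2/3, 1/1) <- contains code 17/18
  emit 'f', narrow to [2/3, 1/1)
Step 2: interval [2/3, 1/1), width = 1/1 - 2/3 = 1/3
  'c': [2/3 + 1/3*0/1, 2/3 + 1/3*1/3) = [2/3, 7/9)
  'a': [2/3 + 1/3*1/3, 2/3 + 1/3*2/3) = [7/9, 8/9)
  'f': [2/3 + 1/3*2/3, 2/3 + 1/3*1/1) = [8/9, 1/1) <- contains code 17/18
  emit 'f', narrow to [8/9, 1/1)
Step 3: interval [8/9, 1/1), width = 1/1 - 8/9 = 1/9
  'c': [8/9 + 1/9*0/1, 8/9 + 1/9*1/3) = [8/9, 25/27)
  'a': [8/9 + 1/9*1/3, 8/9 + 1/9*2/3) = [25/27, 26/27) <- contains code 17/18
  'f': [8/9 + 1/9*2/3, 8/9 + 1/9*1/1) = [26/27, 1/1)
  emit 'a', narrow to [25/27, 26/27)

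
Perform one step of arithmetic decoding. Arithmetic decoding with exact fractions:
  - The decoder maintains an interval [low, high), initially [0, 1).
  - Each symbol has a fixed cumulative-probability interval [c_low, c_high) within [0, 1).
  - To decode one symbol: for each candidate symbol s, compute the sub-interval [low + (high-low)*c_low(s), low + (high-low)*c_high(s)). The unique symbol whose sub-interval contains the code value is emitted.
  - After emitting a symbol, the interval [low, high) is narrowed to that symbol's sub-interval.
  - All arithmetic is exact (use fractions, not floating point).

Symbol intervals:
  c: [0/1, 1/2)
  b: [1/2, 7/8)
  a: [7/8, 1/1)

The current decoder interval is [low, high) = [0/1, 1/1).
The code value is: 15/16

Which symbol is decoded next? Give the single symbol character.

Answer: a

Derivation:
Interval width = high − low = 1/1 − 0/1 = 1/1
Scaled code = (code − low) / width = (15/16 − 0/1) / 1/1 = 15/16
  c: [0/1, 1/2) 
  b: [1/2, 7/8) 
  a: [7/8, 1/1) ← scaled code falls here ✓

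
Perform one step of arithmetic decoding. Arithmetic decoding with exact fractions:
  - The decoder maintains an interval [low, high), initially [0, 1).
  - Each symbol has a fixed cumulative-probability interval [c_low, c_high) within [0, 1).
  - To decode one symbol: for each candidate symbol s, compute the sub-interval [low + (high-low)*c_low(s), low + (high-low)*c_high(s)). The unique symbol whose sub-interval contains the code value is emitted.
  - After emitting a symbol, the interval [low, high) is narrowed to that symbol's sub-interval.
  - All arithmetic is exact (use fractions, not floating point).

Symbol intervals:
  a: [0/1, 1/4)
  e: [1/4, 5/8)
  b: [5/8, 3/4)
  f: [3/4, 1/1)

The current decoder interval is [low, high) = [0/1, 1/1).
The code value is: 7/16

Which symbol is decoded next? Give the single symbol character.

Interval width = high − low = 1/1 − 0/1 = 1/1
Scaled code = (code − low) / width = (7/16 − 0/1) / 1/1 = 7/16
  a: [0/1, 1/4) 
  e: [1/4, 5/8) ← scaled code falls here ✓
  b: [5/8, 3/4) 
  f: [3/4, 1/1) 

Answer: e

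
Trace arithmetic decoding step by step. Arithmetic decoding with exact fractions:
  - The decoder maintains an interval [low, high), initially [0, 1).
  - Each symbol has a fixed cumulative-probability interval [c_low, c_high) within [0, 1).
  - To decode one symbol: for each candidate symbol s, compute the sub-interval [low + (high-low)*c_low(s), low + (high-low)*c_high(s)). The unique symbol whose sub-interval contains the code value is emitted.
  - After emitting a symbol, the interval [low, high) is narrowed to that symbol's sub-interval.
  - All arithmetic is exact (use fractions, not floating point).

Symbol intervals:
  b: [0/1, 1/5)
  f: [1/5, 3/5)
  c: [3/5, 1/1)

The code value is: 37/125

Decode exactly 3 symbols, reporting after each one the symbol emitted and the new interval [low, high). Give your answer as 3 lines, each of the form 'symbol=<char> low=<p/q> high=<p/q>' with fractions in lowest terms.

Answer: symbol=f low=1/5 high=3/5
symbol=f low=7/25 high=11/25
symbol=b low=7/25 high=39/125

Derivation:
Step 1: interval [0/1, 1/1), width = 1/1 - 0/1 = 1/1
  'b': [0/1 + 1/1*0/1, 0/1 + 1/1*1/5) = [0/1, 1/5)
  'f': [0/1 + 1/1*1/5, 0/1 + 1/1*3/5) = [1/5, 3/5) <- contains code 37/125
  'c': [0/1 + 1/1*3/5, 0/1 + 1/1*1/1) = [3/5, 1/1)
  emit 'f', narrow to [1/5, 3/5)
Step 2: interval [1/5, 3/5), width = 3/5 - 1/5 = 2/5
  'b': [1/5 + 2/5*0/1, 1/5 + 2/5*1/5) = [1/5, 7/25)
  'f': [1/5 + 2/5*1/5, 1/5 + 2/5*3/5) = [7/25, 11/25) <- contains code 37/125
  'c': [1/5 + 2/5*3/5, 1/5 + 2/5*1/1) = [11/25, 3/5)
  emit 'f', narrow to [7/25, 11/25)
Step 3: interval [7/25, 11/25), width = 11/25 - 7/25 = 4/25
  'b': [7/25 + 4/25*0/1, 7/25 + 4/25*1/5) = [7/25, 39/125) <- contains code 37/125
  'f': [7/25 + 4/25*1/5, 7/25 + 4/25*3/5) = [39/125, 47/125)
  'c': [7/25 + 4/25*3/5, 7/25 + 4/25*1/1) = [47/125, 11/25)
  emit 'b', narrow to [7/25, 39/125)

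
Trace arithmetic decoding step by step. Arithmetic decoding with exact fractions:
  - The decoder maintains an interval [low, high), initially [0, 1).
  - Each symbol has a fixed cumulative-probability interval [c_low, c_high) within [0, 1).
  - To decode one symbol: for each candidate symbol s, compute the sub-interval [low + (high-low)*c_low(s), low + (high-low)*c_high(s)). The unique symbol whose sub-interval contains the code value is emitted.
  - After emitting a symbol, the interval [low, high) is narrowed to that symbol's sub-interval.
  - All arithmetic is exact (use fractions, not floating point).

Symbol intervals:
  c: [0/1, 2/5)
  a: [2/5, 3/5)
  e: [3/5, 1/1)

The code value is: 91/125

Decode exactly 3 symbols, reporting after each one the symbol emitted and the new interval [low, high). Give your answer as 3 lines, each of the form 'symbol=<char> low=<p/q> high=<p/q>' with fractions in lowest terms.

Step 1: interval [0/1, 1/1), width = 1/1 - 0/1 = 1/1
  'c': [0/1 + 1/1*0/1, 0/1 + 1/1*2/5) = [0/1, 2/5)
  'a': [0/1 + 1/1*2/5, 0/1 + 1/1*3/5) = [2/5, 3/5)
  'e': [0/1 + 1/1*3/5, 0/1 + 1/1*1/1) = [3/5, 1/1) <- contains code 91/125
  emit 'e', narrow to [3/5, 1/1)
Step 2: interval [3/5, 1/1), width = 1/1 - 3/5 = 2/5
  'c': [3/5 + 2/5*0/1, 3/5 + 2/5*2/5) = [3/5, 19/25) <- contains code 91/125
  'a': [3/5 + 2/5*2/5, 3/5 + 2/5*3/5) = [19/25, 21/25)
  'e': [3/5 + 2/5*3/5, 3/5 + 2/5*1/1) = [21/25, 1/1)
  emit 'c', narrow to [3/5, 19/25)
Step 3: interval [3/5, 19/25), width = 19/25 - 3/5 = 4/25
  'c': [3/5 + 4/25*0/1, 3/5 + 4/25*2/5) = [3/5, 83/125)
  'a': [3/5 + 4/25*2/5, 3/5 + 4/25*3/5) = [83/125, 87/125)
  'e': [3/5 + 4/25*3/5, 3/5 + 4/25*1/1) = [87/125, 19/25) <- contains code 91/125
  emit 'e', narrow to [87/125, 19/25)

Answer: symbol=e low=3/5 high=1/1
symbol=c low=3/5 high=19/25
symbol=e low=87/125 high=19/25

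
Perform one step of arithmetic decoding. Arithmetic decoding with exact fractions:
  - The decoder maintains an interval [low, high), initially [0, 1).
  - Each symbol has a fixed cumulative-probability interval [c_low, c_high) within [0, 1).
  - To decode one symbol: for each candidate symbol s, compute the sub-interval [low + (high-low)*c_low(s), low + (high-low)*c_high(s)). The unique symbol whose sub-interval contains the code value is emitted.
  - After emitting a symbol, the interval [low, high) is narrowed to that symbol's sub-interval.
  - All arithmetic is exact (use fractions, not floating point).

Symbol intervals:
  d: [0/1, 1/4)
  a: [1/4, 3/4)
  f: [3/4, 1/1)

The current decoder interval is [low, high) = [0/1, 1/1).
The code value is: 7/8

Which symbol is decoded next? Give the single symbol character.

Interval width = high − low = 1/1 − 0/1 = 1/1
Scaled code = (code − low) / width = (7/8 − 0/1) / 1/1 = 7/8
  d: [0/1, 1/4) 
  a: [1/4, 3/4) 
  f: [3/4, 1/1) ← scaled code falls here ✓

Answer: f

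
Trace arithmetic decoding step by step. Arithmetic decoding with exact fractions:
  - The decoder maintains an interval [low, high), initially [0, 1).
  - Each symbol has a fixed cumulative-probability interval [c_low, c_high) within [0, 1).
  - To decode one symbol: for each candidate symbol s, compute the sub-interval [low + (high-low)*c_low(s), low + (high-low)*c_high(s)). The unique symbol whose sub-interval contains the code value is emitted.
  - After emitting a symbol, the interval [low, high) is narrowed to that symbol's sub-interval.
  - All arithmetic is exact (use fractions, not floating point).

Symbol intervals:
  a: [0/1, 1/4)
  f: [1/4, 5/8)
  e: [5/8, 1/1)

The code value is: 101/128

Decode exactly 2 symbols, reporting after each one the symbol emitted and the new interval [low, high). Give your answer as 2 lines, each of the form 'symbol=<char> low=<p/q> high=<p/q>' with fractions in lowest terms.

Step 1: interval [0/1, 1/1), width = 1/1 - 0/1 = 1/1
  'a': [0/1 + 1/1*0/1, 0/1 + 1/1*1/4) = [0/1, 1/4)
  'f': [0/1 + 1/1*1/4, 0/1 + 1/1*5/8) = [1/4, 5/8)
  'e': [0/1 + 1/1*5/8, 0/1 + 1/1*1/1) = [5/8, 1/1) <- contains code 101/128
  emit 'e', narrow to [5/8, 1/1)
Step 2: interval [5/8, 1/1), width = 1/1 - 5/8 = 3/8
  'a': [5/8 + 3/8*0/1, 5/8 + 3/8*1/4) = [5/8, 23/32)
  'f': [5/8 + 3/8*1/4, 5/8 + 3/8*5/8) = [23/32, 55/64) <- contains code 101/128
  'e': [5/8 + 3/8*5/8, 5/8 + 3/8*1/1) = [55/64, 1/1)
  emit 'f', narrow to [23/32, 55/64)

Answer: symbol=e low=5/8 high=1/1
symbol=f low=23/32 high=55/64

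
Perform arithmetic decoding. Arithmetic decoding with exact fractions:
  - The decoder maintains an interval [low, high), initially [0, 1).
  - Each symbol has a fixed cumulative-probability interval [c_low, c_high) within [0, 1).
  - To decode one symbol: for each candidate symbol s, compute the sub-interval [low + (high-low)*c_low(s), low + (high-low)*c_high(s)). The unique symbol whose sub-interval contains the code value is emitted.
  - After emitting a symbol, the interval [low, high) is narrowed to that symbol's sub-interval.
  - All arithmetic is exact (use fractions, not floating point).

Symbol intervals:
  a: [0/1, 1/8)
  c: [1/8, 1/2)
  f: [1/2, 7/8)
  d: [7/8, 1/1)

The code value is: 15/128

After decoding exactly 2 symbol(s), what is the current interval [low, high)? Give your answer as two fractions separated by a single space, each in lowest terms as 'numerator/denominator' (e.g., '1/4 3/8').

Answer: 7/64 1/8

Derivation:
Step 1: interval [0/1, 1/1), width = 1/1 - 0/1 = 1/1
  'a': [0/1 + 1/1*0/1, 0/1 + 1/1*1/8) = [0/1, 1/8) <- contains code 15/128
  'c': [0/1 + 1/1*1/8, 0/1 + 1/1*1/2) = [1/8, 1/2)
  'f': [0/1 + 1/1*1/2, 0/1 + 1/1*7/8) = [1/2, 7/8)
  'd': [0/1 + 1/1*7/8, 0/1 + 1/1*1/1) = [7/8, 1/1)
  emit 'a', narrow to [0/1, 1/8)
Step 2: interval [0/1, 1/8), width = 1/8 - 0/1 = 1/8
  'a': [0/1 + 1/8*0/1, 0/1 + 1/8*1/8) = [0/1, 1/64)
  'c': [0/1 + 1/8*1/8, 0/1 + 1/8*1/2) = [1/64, 1/16)
  'f': [0/1 + 1/8*1/2, 0/1 + 1/8*7/8) = [1/16, 7/64)
  'd': [0/1 + 1/8*7/8, 0/1 + 1/8*1/1) = [7/64, 1/8) <- contains code 15/128
  emit 'd', narrow to [7/64, 1/8)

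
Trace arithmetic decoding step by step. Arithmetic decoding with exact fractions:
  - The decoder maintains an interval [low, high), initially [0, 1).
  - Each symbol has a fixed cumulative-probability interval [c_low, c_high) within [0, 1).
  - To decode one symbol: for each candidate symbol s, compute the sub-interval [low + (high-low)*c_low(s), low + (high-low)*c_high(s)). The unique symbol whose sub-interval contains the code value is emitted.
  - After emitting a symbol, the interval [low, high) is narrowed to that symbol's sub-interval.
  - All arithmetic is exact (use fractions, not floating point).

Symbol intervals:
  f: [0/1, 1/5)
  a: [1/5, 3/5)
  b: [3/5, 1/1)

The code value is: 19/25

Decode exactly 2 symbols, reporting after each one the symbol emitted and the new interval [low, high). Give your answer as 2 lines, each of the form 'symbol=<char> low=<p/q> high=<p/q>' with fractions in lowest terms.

Step 1: interval [0/1, 1/1), width = 1/1 - 0/1 = 1/1
  'f': [0/1 + 1/1*0/1, 0/1 + 1/1*1/5) = [0/1, 1/5)
  'a': [0/1 + 1/1*1/5, 0/1 + 1/1*3/5) = [1/5, 3/5)
  'b': [0/1 + 1/1*3/5, 0/1 + 1/1*1/1) = [3/5, 1/1) <- contains code 19/25
  emit 'b', narrow to [3/5, 1/1)
Step 2: interval [3/5, 1/1), width = 1/1 - 3/5 = 2/5
  'f': [3/5 + 2/5*0/1, 3/5 + 2/5*1/5) = [3/5, 17/25)
  'a': [3/5 + 2/5*1/5, 3/5 + 2/5*3/5) = [17/25, 21/25) <- contains code 19/25
  'b': [3/5 + 2/5*3/5, 3/5 + 2/5*1/1) = [21/25, 1/1)
  emit 'a', narrow to [17/25, 21/25)

Answer: symbol=b low=3/5 high=1/1
symbol=a low=17/25 high=21/25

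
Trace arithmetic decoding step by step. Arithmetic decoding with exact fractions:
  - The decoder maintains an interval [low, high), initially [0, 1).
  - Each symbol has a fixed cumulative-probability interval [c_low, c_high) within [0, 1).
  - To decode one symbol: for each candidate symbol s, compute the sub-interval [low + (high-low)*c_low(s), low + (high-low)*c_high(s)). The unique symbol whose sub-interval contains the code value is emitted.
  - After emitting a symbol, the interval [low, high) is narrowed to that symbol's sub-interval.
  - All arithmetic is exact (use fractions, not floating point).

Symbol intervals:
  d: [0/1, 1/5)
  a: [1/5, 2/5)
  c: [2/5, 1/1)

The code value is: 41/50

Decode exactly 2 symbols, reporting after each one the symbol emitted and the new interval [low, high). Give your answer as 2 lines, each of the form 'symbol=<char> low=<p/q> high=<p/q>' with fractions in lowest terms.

Step 1: interval [0/1, 1/1), width = 1/1 - 0/1 = 1/1
  'd': [0/1 + 1/1*0/1, 0/1 + 1/1*1/5) = [0/1, 1/5)
  'a': [0/1 + 1/1*1/5, 0/1 + 1/1*2/5) = [1/5, 2/5)
  'c': [0/1 + 1/1*2/5, 0/1 + 1/1*1/1) = [2/5, 1/1) <- contains code 41/50
  emit 'c', narrow to [2/5, 1/1)
Step 2: interval [2/5, 1/1), width = 1/1 - 2/5 = 3/5
  'd': [2/5 + 3/5*0/1, 2/5 + 3/5*1/5) = [2/5, 13/25)
  'a': [2/5 + 3/5*1/5, 2/5 + 3/5*2/5) = [13/25, 16/25)
  'c': [2/5 + 3/5*2/5, 2/5 + 3/5*1/1) = [16/25, 1/1) <- contains code 41/50
  emit 'c', narrow to [16/25, 1/1)

Answer: symbol=c low=2/5 high=1/1
symbol=c low=16/25 high=1/1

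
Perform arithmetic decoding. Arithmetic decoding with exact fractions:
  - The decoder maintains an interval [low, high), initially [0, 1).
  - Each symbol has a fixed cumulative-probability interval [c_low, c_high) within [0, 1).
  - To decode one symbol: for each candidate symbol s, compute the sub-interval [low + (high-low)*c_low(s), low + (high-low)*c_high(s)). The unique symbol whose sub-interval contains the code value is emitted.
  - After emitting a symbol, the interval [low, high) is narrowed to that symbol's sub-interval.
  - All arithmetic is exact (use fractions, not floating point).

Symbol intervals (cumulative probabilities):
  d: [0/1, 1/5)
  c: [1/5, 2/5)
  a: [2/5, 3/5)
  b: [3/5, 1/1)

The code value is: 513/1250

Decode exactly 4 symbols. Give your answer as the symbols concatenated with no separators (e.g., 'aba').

Answer: adcc

Derivation:
Step 1: interval [0/1, 1/1), width = 1/1 - 0/1 = 1/1
  'd': [0/1 + 1/1*0/1, 0/1 + 1/1*1/5) = [0/1, 1/5)
  'c': [0/1 + 1/1*1/5, 0/1 + 1/1*2/5) = [1/5, 2/5)
  'a': [0/1 + 1/1*2/5, 0/1 + 1/1*3/5) = [2/5, 3/5) <- contains code 513/1250
  'b': [0/1 + 1/1*3/5, 0/1 + 1/1*1/1) = [3/5, 1/1)
  emit 'a', narrow to [2/5, 3/5)
Step 2: interval [2/5, 3/5), width = 3/5 - 2/5 = 1/5
  'd': [2/5 + 1/5*0/1, 2/5 + 1/5*1/5) = [2/5, 11/25) <- contains code 513/1250
  'c': [2/5 + 1/5*1/5, 2/5 + 1/5*2/5) = [11/25, 12/25)
  'a': [2/5 + 1/5*2/5, 2/5 + 1/5*3/5) = [12/25, 13/25)
  'b': [2/5 + 1/5*3/5, 2/5 + 1/5*1/1) = [13/25, 3/5)
  emit 'd', narrow to [2/5, 11/25)
Step 3: interval [2/5, 11/25), width = 11/25 - 2/5 = 1/25
  'd': [2/5 + 1/25*0/1, 2/5 + 1/25*1/5) = [2/5, 51/125)
  'c': [2/5 + 1/25*1/5, 2/5 + 1/25*2/5) = [51/125, 52/125) <- contains code 513/1250
  'a': [2/5 + 1/25*2/5, 2/5 + 1/25*3/5) = [52/125, 53/125)
  'b': [2/5 + 1/25*3/5, 2/5 + 1/25*1/1) = [53/125, 11/25)
  emit 'c', narrow to [51/125, 52/125)
Step 4: interval [51/125, 52/125), width = 52/125 - 51/125 = 1/125
  'd': [51/125 + 1/125*0/1, 51/125 + 1/125*1/5) = [51/125, 256/625)
  'c': [51/125 + 1/125*1/5, 51/125 + 1/125*2/5) = [256/625, 257/625) <- contains code 513/1250
  'a': [51/125 + 1/125*2/5, 51/125 + 1/125*3/5) = [257/625, 258/625)
  'b': [51/125 + 1/125*3/5, 51/125 + 1/125*1/1) = [258/625, 52/125)
  emit 'c', narrow to [256/625, 257/625)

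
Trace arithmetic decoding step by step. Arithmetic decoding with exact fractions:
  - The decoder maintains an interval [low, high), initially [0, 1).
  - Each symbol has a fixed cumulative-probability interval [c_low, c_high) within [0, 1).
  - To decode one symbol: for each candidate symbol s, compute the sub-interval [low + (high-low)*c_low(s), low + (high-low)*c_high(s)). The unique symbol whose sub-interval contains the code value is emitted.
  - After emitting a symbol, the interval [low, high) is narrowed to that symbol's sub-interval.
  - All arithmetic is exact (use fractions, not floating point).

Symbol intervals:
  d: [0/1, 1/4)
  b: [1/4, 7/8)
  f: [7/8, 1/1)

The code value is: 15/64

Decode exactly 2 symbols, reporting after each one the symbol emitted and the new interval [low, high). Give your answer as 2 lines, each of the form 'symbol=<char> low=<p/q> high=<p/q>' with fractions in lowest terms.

Answer: symbol=d low=0/1 high=1/4
symbol=f low=7/32 high=1/4

Derivation:
Step 1: interval [0/1, 1/1), width = 1/1 - 0/1 = 1/1
  'd': [0/1 + 1/1*0/1, 0/1 + 1/1*1/4) = [0/1, 1/4) <- contains code 15/64
  'b': [0/1 + 1/1*1/4, 0/1 + 1/1*7/8) = [1/4, 7/8)
  'f': [0/1 + 1/1*7/8, 0/1 + 1/1*1/1) = [7/8, 1/1)
  emit 'd', narrow to [0/1, 1/4)
Step 2: interval [0/1, 1/4), width = 1/4 - 0/1 = 1/4
  'd': [0/1 + 1/4*0/1, 0/1 + 1/4*1/4) = [0/1, 1/16)
  'b': [0/1 + 1/4*1/4, 0/1 + 1/4*7/8) = [1/16, 7/32)
  'f': [0/1 + 1/4*7/8, 0/1 + 1/4*1/1) = [7/32, 1/4) <- contains code 15/64
  emit 'f', narrow to [7/32, 1/4)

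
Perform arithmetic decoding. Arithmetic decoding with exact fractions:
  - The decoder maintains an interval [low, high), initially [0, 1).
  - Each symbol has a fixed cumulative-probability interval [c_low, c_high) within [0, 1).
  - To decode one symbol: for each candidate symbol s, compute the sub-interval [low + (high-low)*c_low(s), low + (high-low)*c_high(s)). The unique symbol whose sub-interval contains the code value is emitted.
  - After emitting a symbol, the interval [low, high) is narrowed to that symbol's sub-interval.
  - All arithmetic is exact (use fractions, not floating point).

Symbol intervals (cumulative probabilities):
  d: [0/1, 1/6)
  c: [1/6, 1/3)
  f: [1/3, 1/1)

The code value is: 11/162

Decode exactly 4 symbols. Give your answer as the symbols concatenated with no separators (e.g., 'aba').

Step 1: interval [0/1, 1/1), width = 1/1 - 0/1 = 1/1
  'd': [0/1 + 1/1*0/1, 0/1 + 1/1*1/6) = [0/1, 1/6) <- contains code 11/162
  'c': [0/1 + 1/1*1/6, 0/1 + 1/1*1/3) = [1/6, 1/3)
  'f': [0/1 + 1/1*1/3, 0/1 + 1/1*1/1) = [1/3, 1/1)
  emit 'd', narrow to [0/1, 1/6)
Step 2: interval [0/1, 1/6), width = 1/6 - 0/1 = 1/6
  'd': [0/1 + 1/6*0/1, 0/1 + 1/6*1/6) = [0/1, 1/36)
  'c': [0/1 + 1/6*1/6, 0/1 + 1/6*1/3) = [1/36, 1/18)
  'f': [0/1 + 1/6*1/3, 0/1 + 1/6*1/1) = [1/18, 1/6) <- contains code 11/162
  emit 'f', narrow to [1/18, 1/6)
Step 3: interval [1/18, 1/6), width = 1/6 - 1/18 = 1/9
  'd': [1/18 + 1/9*0/1, 1/18 + 1/9*1/6) = [1/18, 2/27) <- contains code 11/162
  'c': [1/18 + 1/9*1/6, 1/18 + 1/9*1/3) = [2/27, 5/54)
  'f': [1/18 + 1/9*1/3, 1/18 + 1/9*1/1) = [5/54, 1/6)
  emit 'd', narrow to [1/18, 2/27)
Step 4: interval [1/18, 2/27), width = 2/27 - 1/18 = 1/54
  'd': [1/18 + 1/54*0/1, 1/18 + 1/54*1/6) = [1/18, 19/324)
  'c': [1/18 + 1/54*1/6, 1/18 + 1/54*1/3) = [19/324, 5/81)
  'f': [1/18 + 1/54*1/3, 1/18 + 1/54*1/1) = [5/81, 2/27) <- contains code 11/162
  emit 'f', narrow to [5/81, 2/27)

Answer: dfdf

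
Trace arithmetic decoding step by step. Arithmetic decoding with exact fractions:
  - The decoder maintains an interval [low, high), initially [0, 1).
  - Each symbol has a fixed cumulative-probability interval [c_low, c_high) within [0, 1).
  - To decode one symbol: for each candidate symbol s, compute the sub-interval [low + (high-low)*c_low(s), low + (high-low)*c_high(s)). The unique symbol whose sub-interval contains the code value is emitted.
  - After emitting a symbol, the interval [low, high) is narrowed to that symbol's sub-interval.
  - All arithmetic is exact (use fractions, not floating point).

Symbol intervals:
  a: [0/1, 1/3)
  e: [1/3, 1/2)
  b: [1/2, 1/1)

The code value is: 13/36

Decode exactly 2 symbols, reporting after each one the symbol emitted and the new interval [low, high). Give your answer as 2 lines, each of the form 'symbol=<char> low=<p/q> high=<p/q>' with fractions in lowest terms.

Step 1: interval [0/1, 1/1), width = 1/1 - 0/1 = 1/1
  'a': [0/1 + 1/1*0/1, 0/1 + 1/1*1/3) = [0/1, 1/3)
  'e': [0/1 + 1/1*1/3, 0/1 + 1/1*1/2) = [1/3, 1/2) <- contains code 13/36
  'b': [0/1 + 1/1*1/2, 0/1 + 1/1*1/1) = [1/2, 1/1)
  emit 'e', narrow to [1/3, 1/2)
Step 2: interval [1/3, 1/2), width = 1/2 - 1/3 = 1/6
  'a': [1/3 + 1/6*0/1, 1/3 + 1/6*1/3) = [1/3, 7/18) <- contains code 13/36
  'e': [1/3 + 1/6*1/3, 1/3 + 1/6*1/2) = [7/18, 5/12)
  'b': [1/3 + 1/6*1/2, 1/3 + 1/6*1/1) = [5/12, 1/2)
  emit 'a', narrow to [1/3, 7/18)

Answer: symbol=e low=1/3 high=1/2
symbol=a low=1/3 high=7/18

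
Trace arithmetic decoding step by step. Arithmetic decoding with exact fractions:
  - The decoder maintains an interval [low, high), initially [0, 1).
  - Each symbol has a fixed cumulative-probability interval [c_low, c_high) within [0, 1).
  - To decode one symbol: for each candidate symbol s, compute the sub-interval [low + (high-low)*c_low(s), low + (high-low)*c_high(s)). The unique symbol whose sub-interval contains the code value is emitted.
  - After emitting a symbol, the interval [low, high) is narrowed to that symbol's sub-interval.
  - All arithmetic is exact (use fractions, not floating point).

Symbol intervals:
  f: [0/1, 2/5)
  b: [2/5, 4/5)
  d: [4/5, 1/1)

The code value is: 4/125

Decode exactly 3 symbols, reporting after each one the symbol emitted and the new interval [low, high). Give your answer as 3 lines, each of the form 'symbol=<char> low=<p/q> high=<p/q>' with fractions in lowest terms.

Step 1: interval [0/1, 1/1), width = 1/1 - 0/1 = 1/1
  'f': [0/1 + 1/1*0/1, 0/1 + 1/1*2/5) = [0/1, 2/5) <- contains code 4/125
  'b': [0/1 + 1/1*2/5, 0/1 + 1/1*4/5) = [2/5, 4/5)
  'd': [0/1 + 1/1*4/5, 0/1 + 1/1*1/1) = [4/5, 1/1)
  emit 'f', narrow to [0/1, 2/5)
Step 2: interval [0/1, 2/5), width = 2/5 - 0/1 = 2/5
  'f': [0/1 + 2/5*0/1, 0/1 + 2/5*2/5) = [0/1, 4/25) <- contains code 4/125
  'b': [0/1 + 2/5*2/5, 0/1 + 2/5*4/5) = [4/25, 8/25)
  'd': [0/1 + 2/5*4/5, 0/1 + 2/5*1/1) = [8/25, 2/5)
  emit 'f', narrow to [0/1, 4/25)
Step 3: interval [0/1, 4/25), width = 4/25 - 0/1 = 4/25
  'f': [0/1 + 4/25*0/1, 0/1 + 4/25*2/5) = [0/1, 8/125) <- contains code 4/125
  'b': [0/1 + 4/25*2/5, 0/1 + 4/25*4/5) = [8/125, 16/125)
  'd': [0/1 + 4/25*4/5, 0/1 + 4/25*1/1) = [16/125, 4/25)
  emit 'f', narrow to [0/1, 8/125)

Answer: symbol=f low=0/1 high=2/5
symbol=f low=0/1 high=4/25
symbol=f low=0/1 high=8/125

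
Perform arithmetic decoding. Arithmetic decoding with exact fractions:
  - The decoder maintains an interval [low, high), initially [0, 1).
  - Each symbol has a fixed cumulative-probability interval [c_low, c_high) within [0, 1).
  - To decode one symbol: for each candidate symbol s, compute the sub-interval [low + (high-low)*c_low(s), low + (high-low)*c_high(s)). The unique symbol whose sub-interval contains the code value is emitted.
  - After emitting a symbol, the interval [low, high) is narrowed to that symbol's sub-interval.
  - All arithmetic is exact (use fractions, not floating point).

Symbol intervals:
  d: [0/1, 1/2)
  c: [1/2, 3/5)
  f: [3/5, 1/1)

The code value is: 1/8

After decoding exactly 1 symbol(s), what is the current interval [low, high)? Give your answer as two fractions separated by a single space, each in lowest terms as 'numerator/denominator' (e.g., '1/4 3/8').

Step 1: interval [0/1, 1/1), width = 1/1 - 0/1 = 1/1
  'd': [0/1 + 1/1*0/1, 0/1 + 1/1*1/2) = [0/1, 1/2) <- contains code 1/8
  'c': [0/1 + 1/1*1/2, 0/1 + 1/1*3/5) = [1/2, 3/5)
  'f': [0/1 + 1/1*3/5, 0/1 + 1/1*1/1) = [3/5, 1/1)
  emit 'd', narrow to [0/1, 1/2)

Answer: 0/1 1/2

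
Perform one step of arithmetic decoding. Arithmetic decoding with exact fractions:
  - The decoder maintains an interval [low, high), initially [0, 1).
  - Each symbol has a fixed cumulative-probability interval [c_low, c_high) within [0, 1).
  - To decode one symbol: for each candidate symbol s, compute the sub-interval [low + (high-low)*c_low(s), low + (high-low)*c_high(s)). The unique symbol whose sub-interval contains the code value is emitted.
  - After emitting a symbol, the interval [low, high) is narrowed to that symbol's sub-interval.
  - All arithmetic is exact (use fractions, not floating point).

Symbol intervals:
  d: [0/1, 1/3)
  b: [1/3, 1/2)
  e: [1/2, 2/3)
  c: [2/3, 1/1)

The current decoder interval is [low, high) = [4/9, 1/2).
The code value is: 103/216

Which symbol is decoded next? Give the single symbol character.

Interval width = high − low = 1/2 − 4/9 = 1/18
Scaled code = (code − low) / width = (103/216 − 4/9) / 1/18 = 7/12
  d: [0/1, 1/3) 
  b: [1/3, 1/2) 
  e: [1/2, 2/3) ← scaled code falls here ✓
  c: [2/3, 1/1) 

Answer: e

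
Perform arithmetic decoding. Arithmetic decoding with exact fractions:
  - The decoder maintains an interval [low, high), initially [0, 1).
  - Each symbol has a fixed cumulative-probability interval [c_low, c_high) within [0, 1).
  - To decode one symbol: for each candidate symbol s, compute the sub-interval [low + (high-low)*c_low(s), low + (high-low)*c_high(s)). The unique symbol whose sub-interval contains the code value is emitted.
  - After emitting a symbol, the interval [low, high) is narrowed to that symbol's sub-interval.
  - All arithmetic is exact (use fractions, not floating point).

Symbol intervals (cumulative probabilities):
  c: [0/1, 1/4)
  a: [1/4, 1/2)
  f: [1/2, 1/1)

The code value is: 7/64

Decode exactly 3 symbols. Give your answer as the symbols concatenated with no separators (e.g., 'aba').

Answer: caf

Derivation:
Step 1: interval [0/1, 1/1), width = 1/1 - 0/1 = 1/1
  'c': [0/1 + 1/1*0/1, 0/1 + 1/1*1/4) = [0/1, 1/4) <- contains code 7/64
  'a': [0/1 + 1/1*1/4, 0/1 + 1/1*1/2) = [1/4, 1/2)
  'f': [0/1 + 1/1*1/2, 0/1 + 1/1*1/1) = [1/2, 1/1)
  emit 'c', narrow to [0/1, 1/4)
Step 2: interval [0/1, 1/4), width = 1/4 - 0/1 = 1/4
  'c': [0/1 + 1/4*0/1, 0/1 + 1/4*1/4) = [0/1, 1/16)
  'a': [0/1 + 1/4*1/4, 0/1 + 1/4*1/2) = [1/16, 1/8) <- contains code 7/64
  'f': [0/1 + 1/4*1/2, 0/1 + 1/4*1/1) = [1/8, 1/4)
  emit 'a', narrow to [1/16, 1/8)
Step 3: interval [1/16, 1/8), width = 1/8 - 1/16 = 1/16
  'c': [1/16 + 1/16*0/1, 1/16 + 1/16*1/4) = [1/16, 5/64)
  'a': [1/16 + 1/16*1/4, 1/16 + 1/16*1/2) = [5/64, 3/32)
  'f': [1/16 + 1/16*1/2, 1/16 + 1/16*1/1) = [3/32, 1/8) <- contains code 7/64
  emit 'f', narrow to [3/32, 1/8)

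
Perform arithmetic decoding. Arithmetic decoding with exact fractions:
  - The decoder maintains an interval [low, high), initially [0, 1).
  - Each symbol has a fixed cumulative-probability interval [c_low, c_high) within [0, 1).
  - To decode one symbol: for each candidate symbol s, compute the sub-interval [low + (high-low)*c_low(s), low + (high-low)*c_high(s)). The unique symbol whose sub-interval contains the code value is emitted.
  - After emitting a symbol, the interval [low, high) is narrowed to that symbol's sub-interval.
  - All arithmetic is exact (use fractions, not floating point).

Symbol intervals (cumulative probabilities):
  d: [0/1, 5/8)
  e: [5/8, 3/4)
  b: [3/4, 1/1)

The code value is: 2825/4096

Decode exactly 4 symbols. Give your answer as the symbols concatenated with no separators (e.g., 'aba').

Step 1: interval [0/1, 1/1), width = 1/1 - 0/1 = 1/1
  'd': [0/1 + 1/1*0/1, 0/1 + 1/1*5/8) = [0/1, 5/8)
  'e': [0/1 + 1/1*5/8, 0/1 + 1/1*3/4) = [5/8, 3/4) <- contains code 2825/4096
  'b': [0/1 + 1/1*3/4, 0/1 + 1/1*1/1) = [3/4, 1/1)
  emit 'e', narrow to [5/8, 3/4)
Step 2: interval [5/8, 3/4), width = 3/4 - 5/8 = 1/8
  'd': [5/8 + 1/8*0/1, 5/8 + 1/8*5/8) = [5/8, 45/64) <- contains code 2825/4096
  'e': [5/8 + 1/8*5/8, 5/8 + 1/8*3/4) = [45/64, 23/32)
  'b': [5/8 + 1/8*3/4, 5/8 + 1/8*1/1) = [23/32, 3/4)
  emit 'd', narrow to [5/8, 45/64)
Step 3: interval [5/8, 45/64), width = 45/64 - 5/8 = 5/64
  'd': [5/8 + 5/64*0/1, 5/8 + 5/64*5/8) = [5/8, 345/512)
  'e': [5/8 + 5/64*5/8, 5/8 + 5/64*3/4) = [345/512, 175/256)
  'b': [5/8 + 5/64*3/4, 5/8 + 5/64*1/1) = [175/256, 45/64) <- contains code 2825/4096
  emit 'b', narrow to [175/256, 45/64)
Step 4: interval [175/256, 45/64), width = 45/64 - 175/256 = 5/256
  'd': [175/256 + 5/256*0/1, 175/256 + 5/256*5/8) = [175/256, 1425/2048) <- contains code 2825/4096
  'e': [175/256 + 5/256*5/8, 175/256 + 5/256*3/4) = [1425/2048, 715/1024)
  'b': [175/256 + 5/256*3/4, 175/256 + 5/256*1/1) = [715/1024, 45/64)
  emit 'd', narrow to [175/256, 1425/2048)

Answer: edbd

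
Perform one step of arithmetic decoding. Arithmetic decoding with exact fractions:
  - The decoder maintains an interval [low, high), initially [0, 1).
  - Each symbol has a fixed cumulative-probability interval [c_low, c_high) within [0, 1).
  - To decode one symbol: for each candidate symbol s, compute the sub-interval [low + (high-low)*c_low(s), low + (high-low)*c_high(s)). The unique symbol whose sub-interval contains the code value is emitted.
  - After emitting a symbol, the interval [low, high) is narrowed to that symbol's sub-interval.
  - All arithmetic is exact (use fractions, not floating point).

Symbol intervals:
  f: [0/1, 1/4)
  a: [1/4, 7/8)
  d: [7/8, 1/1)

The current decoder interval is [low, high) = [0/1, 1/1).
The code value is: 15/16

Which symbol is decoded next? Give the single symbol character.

Interval width = high − low = 1/1 − 0/1 = 1/1
Scaled code = (code − low) / width = (15/16 − 0/1) / 1/1 = 15/16
  f: [0/1, 1/4) 
  a: [1/4, 7/8) 
  d: [7/8, 1/1) ← scaled code falls here ✓

Answer: d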